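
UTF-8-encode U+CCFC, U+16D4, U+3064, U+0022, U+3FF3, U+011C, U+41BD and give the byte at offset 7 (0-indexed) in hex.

0x81

U+CCFC → 3-byte form EC B3 BC at offsets 0–2.
U+16D4 → 3-byte form E1 9B 94 at offsets 3–5.
U+3064 → 3-byte form E3 81 A4 at offsets 6–8.
Offset 7 falls in char 3's range; it's byte 2 of E3 81 A4 = 0x81.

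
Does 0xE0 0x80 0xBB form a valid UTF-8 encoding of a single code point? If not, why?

invalid (overlong encoding)

Leading byte 0xE0 = 11100000 → 3-byte form.
Continuation bytes all match 10xxxxxx. Payload decodes to 0x3B.
But 0x3B < 0x800, the minimum for a 3-byte sequence — this is an overlong encoding.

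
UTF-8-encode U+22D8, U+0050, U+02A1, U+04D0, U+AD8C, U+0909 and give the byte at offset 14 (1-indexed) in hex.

0x89

1-indexed offset 14 is 0-indexed offset 13.
U+22D8 → 3-byte form E2 8B 98 at offsets 0–2.
U+0050 → 1-byte form 50 at offsets 3–3.
U+02A1 → 2-byte form CA A1 at offsets 4–5.
U+04D0 → 2-byte form D3 90 at offsets 6–7.
U+AD8C → 3-byte form EA B6 8C at offsets 8–10.
U+0909 → 3-byte form E0 A4 89 at offsets 11–13.
Offset 13 falls in char 6's range; it's byte 3 of E0 A4 89 = 0x89.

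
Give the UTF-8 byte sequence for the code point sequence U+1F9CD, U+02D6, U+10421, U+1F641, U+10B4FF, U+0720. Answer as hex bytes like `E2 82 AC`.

U+1F9CD: 4-byte form → F0 9F A7 8D.
U+02D6: 2-byte form → CB 96.
U+10421: 4-byte form → F0 90 90 A1.
U+1F641: 4-byte form → F0 9F 99 81.
U+10B4FF: 4-byte form → F4 8B 93 BF.
U+0720: 2-byte form → DC A0.
Concatenated (20 bytes): F0 9F A7 8D CB 96 F0 90 90 A1 F0 9F 99 81 F4 8B 93 BF DC A0.

F0 9F A7 8D CB 96 F0 90 90 A1 F0 9F 99 81 F4 8B 93 BF DC A0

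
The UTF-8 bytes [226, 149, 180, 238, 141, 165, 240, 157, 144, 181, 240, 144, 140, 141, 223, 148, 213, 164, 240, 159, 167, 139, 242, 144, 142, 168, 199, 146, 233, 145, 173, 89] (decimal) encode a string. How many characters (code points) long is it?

Byte at offset 0: 0xE2 = 11100010 → 3-byte char (#1). Advance 3.
Byte at offset 3: 0xEE = 11101110 → 3-byte char (#2). Advance 3.
Byte at offset 6: 0xF0 = 11110000 → 4-byte char (#3). Advance 4.
Byte at offset 10: 0xF0 = 11110000 → 4-byte char (#4). Advance 4.
Byte at offset 14: 0xDF = 11011111 → 2-byte char (#5). Advance 2.
Byte at offset 16: 0xD5 = 11010101 → 2-byte char (#6). Advance 2.
Byte at offset 18: 0xF0 = 11110000 → 4-byte char (#7). Advance 4.
Byte at offset 22: 0xF2 = 11110010 → 4-byte char (#8). Advance 4.
Byte at offset 26: 0xC7 = 11000111 → 2-byte char (#9). Advance 2.
Byte at offset 28: 0xE9 = 11101001 → 3-byte char (#10). Advance 3.
Byte at offset 31: 0x59 = 01011001 → 1-byte char (#11). Advance 1.
Reached end at offset 32 after 11 code points.

11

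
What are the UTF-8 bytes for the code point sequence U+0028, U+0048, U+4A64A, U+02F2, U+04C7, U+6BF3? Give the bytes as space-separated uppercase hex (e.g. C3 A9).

28 48 F1 8A 99 8A CB B2 D3 87 E6 AF B3

U+0028: 1-byte form → 28.
U+0048: 1-byte form → 48.
U+4A64A: 4-byte form → F1 8A 99 8A.
U+02F2: 2-byte form → CB B2.
U+04C7: 2-byte form → D3 87.
U+6BF3: 3-byte form → E6 AF B3.
Concatenated (13 bytes): 28 48 F1 8A 99 8A CB B2 D3 87 E6 AF B3.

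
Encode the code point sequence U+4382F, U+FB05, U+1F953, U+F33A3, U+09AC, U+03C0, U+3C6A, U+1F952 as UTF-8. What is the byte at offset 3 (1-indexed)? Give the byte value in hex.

0xA0

1-indexed offset 3 is 0-indexed offset 2.
U+4382F → 4-byte form F1 83 A0 AF at offsets 0–3.
Offset 2 falls in char 1's range; it's byte 3 of F1 83 A0 AF = 0xA0.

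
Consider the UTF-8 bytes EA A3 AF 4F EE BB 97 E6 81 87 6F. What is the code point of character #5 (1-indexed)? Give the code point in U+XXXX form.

Offset 0: leading byte 0xEA = 11101010 → 3-byte char #1 = EA A3 AF.
Offset 3: leading byte 0x4F = 01001111 → 1-byte char #2 = 4F.
Offset 4: leading byte 0xEE = 11101110 → 3-byte char #3 = EE BB 97.
Offset 7: leading byte 0xE6 = 11100110 → 3-byte char #4 = E6 81 87.
Offset 10: leading byte 0x6F = 01101111 → 1-byte char #5 = 6F.
Leading byte 0x6F = 01101111 matches 0xxxxxxx → 1-byte sequence.
Byte 1: 0x6F = 01101111, payload 1101111 (7 bits).
Concatenate: 1101111 = 0x6F (7 bits → U+006F).

U+006F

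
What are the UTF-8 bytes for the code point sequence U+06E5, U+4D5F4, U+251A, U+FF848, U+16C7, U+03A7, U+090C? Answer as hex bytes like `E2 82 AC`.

U+06E5: 2-byte form → DB A5.
U+4D5F4: 4-byte form → F1 8D 97 B4.
U+251A: 3-byte form → E2 94 9A.
U+FF848: 4-byte form → F3 BF A1 88.
U+16C7: 3-byte form → E1 9B 87.
U+03A7: 2-byte form → CE A7.
U+090C: 3-byte form → E0 A4 8C.
Concatenated (21 bytes): DB A5 F1 8D 97 B4 E2 94 9A F3 BF A1 88 E1 9B 87 CE A7 E0 A4 8C.

DB A5 F1 8D 97 B4 E2 94 9A F3 BF A1 88 E1 9B 87 CE A7 E0 A4 8C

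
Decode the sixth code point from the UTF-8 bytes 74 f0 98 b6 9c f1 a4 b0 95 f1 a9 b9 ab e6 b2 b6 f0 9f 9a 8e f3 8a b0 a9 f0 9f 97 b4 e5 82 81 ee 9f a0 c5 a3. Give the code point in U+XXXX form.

U+1F68E

Offset 0: leading byte 0x74 = 01110100 → 1-byte char #1 = 74.
Offset 1: leading byte 0xF0 = 11110000 → 4-byte char #2 = F0 98 B6 9C.
Offset 5: leading byte 0xF1 = 11110001 → 4-byte char #3 = F1 A4 B0 95.
Offset 9: leading byte 0xF1 = 11110001 → 4-byte char #4 = F1 A9 B9 AB.
Offset 13: leading byte 0xE6 = 11100110 → 3-byte char #5 = E6 B2 B6.
Offset 16: leading byte 0xF0 = 11110000 → 4-byte char #6 = F0 9F 9A 8E.
Leading byte 0xF0 = 11110000 matches 11110xxx → 4-byte sequence.
Byte 1: 0xF0 = 11110000, payload 000 (3 bits).
Byte 2: 0x9F = 10011111 (10xxxxxx ✓), payload 011111.
Byte 3: 0x9A = 10011010 (10xxxxxx ✓), payload 011010.
Byte 4: 0x8E = 10001110 (10xxxxxx ✓), payload 001110.
Concatenate: 000011111011010001110 = 0x1F68E (21 bits → U+1F68E).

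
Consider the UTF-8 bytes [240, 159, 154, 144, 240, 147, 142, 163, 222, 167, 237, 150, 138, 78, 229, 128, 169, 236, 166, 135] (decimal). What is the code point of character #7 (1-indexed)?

Offset 0: leading byte 0xF0 = 11110000 → 4-byte char #1 = F0 9F 9A 90.
Offset 4: leading byte 0xF0 = 11110000 → 4-byte char #2 = F0 93 8E A3.
Offset 8: leading byte 0xDE = 11011110 → 2-byte char #3 = DE A7.
Offset 10: leading byte 0xED = 11101101 → 3-byte char #4 = ED 96 8A.
Offset 13: leading byte 0x4E = 01001110 → 1-byte char #5 = 4E.
Offset 14: leading byte 0xE5 = 11100101 → 3-byte char #6 = E5 80 A9.
Offset 17: leading byte 0xEC = 11101100 → 3-byte char #7 = EC A6 87.
Leading byte 0xEC = 11101100 matches 1110xxxx → 3-byte sequence.
Byte 1: 0xEC = 11101100, payload 1100 (4 bits).
Byte 2: 0xA6 = 10100110 (10xxxxxx ✓), payload 100110.
Byte 3: 0x87 = 10000111 (10xxxxxx ✓), payload 000111.
Concatenate: 1100100110000111 = 0xC987 (16 bits → U+C987).

U+C987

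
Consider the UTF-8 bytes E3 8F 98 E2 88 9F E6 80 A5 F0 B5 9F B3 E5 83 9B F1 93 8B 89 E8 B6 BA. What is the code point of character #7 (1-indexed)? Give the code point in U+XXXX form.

Offset 0: leading byte 0xE3 = 11100011 → 3-byte char #1 = E3 8F 98.
Offset 3: leading byte 0xE2 = 11100010 → 3-byte char #2 = E2 88 9F.
Offset 6: leading byte 0xE6 = 11100110 → 3-byte char #3 = E6 80 A5.
Offset 9: leading byte 0xF0 = 11110000 → 4-byte char #4 = F0 B5 9F B3.
Offset 13: leading byte 0xE5 = 11100101 → 3-byte char #5 = E5 83 9B.
Offset 16: leading byte 0xF1 = 11110001 → 4-byte char #6 = F1 93 8B 89.
Offset 20: leading byte 0xE8 = 11101000 → 3-byte char #7 = E8 B6 BA.
Leading byte 0xE8 = 11101000 matches 1110xxxx → 3-byte sequence.
Byte 1: 0xE8 = 11101000, payload 1000 (4 bits).
Byte 2: 0xB6 = 10110110 (10xxxxxx ✓), payload 110110.
Byte 3: 0xBA = 10111010 (10xxxxxx ✓), payload 111010.
Concatenate: 1000110110111010 = 0x8DBA (16 bits → U+8DBA).

U+8DBA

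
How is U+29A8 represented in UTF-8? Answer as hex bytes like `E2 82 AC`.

E2 A6 A8

U+29A8 = 0x29A8 = 10664 decimal. In range U+0800–U+FFFF → 3-byte form: 1110xxxx 10xxxxxx 10xxxxxx.
Binary (16 bits): 0010100110101000.
Split 4+6+6: 0010 | 100110 | 101000.
Byte 1: 11100010 = 0xE2.
Byte 2: 10100110 = 0xA6.
Byte 3: 10101000 = 0xA8.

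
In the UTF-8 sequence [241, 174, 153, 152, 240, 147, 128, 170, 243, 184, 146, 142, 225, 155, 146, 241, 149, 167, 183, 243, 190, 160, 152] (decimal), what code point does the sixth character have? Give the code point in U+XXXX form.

U+FE818

Offset 0: leading byte 0xF1 = 11110001 → 4-byte char #1 = F1 AE 99 98.
Offset 4: leading byte 0xF0 = 11110000 → 4-byte char #2 = F0 93 80 AA.
Offset 8: leading byte 0xF3 = 11110011 → 4-byte char #3 = F3 B8 92 8E.
Offset 12: leading byte 0xE1 = 11100001 → 3-byte char #4 = E1 9B 92.
Offset 15: leading byte 0xF1 = 11110001 → 4-byte char #5 = F1 95 A7 B7.
Offset 19: leading byte 0xF3 = 11110011 → 4-byte char #6 = F3 BE A0 98.
Leading byte 0xF3 = 11110011 matches 11110xxx → 4-byte sequence.
Byte 1: 0xF3 = 11110011, payload 011 (3 bits).
Byte 2: 0xBE = 10111110 (10xxxxxx ✓), payload 111110.
Byte 3: 0xA0 = 10100000 (10xxxxxx ✓), payload 100000.
Byte 4: 0x98 = 10011000 (10xxxxxx ✓), payload 011000.
Concatenate: 011111110100000011000 = 0xFE818 (21 bits → U+FE818).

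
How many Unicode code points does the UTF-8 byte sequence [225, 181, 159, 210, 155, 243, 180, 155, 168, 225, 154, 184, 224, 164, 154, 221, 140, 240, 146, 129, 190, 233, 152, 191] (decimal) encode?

Byte at offset 0: 0xE1 = 11100001 → 3-byte char (#1). Advance 3.
Byte at offset 3: 0xD2 = 11010010 → 2-byte char (#2). Advance 2.
Byte at offset 5: 0xF3 = 11110011 → 4-byte char (#3). Advance 4.
Byte at offset 9: 0xE1 = 11100001 → 3-byte char (#4). Advance 3.
Byte at offset 12: 0xE0 = 11100000 → 3-byte char (#5). Advance 3.
Byte at offset 15: 0xDD = 11011101 → 2-byte char (#6). Advance 2.
Byte at offset 17: 0xF0 = 11110000 → 4-byte char (#7). Advance 4.
Byte at offset 21: 0xE9 = 11101001 → 3-byte char (#8). Advance 3.
Reached end at offset 24 after 8 code points.

8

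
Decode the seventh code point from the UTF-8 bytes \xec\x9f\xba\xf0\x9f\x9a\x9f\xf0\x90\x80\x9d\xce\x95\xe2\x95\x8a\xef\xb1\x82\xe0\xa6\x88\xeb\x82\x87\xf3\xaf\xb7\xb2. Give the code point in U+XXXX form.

U+0988

Offset 0: leading byte 0xEC = 11101100 → 3-byte char #1 = EC 9F BA.
Offset 3: leading byte 0xF0 = 11110000 → 4-byte char #2 = F0 9F 9A 9F.
Offset 7: leading byte 0xF0 = 11110000 → 4-byte char #3 = F0 90 80 9D.
Offset 11: leading byte 0xCE = 11001110 → 2-byte char #4 = CE 95.
Offset 13: leading byte 0xE2 = 11100010 → 3-byte char #5 = E2 95 8A.
Offset 16: leading byte 0xEF = 11101111 → 3-byte char #6 = EF B1 82.
Offset 19: leading byte 0xE0 = 11100000 → 3-byte char #7 = E0 A6 88.
Leading byte 0xE0 = 11100000 matches 1110xxxx → 3-byte sequence.
Byte 1: 0xE0 = 11100000, payload 0000 (4 bits).
Byte 2: 0xA6 = 10100110 (10xxxxxx ✓), payload 100110.
Byte 3: 0x88 = 10001000 (10xxxxxx ✓), payload 001000.
Concatenate: 0000100110001000 = 0x988 (16 bits → U+0988).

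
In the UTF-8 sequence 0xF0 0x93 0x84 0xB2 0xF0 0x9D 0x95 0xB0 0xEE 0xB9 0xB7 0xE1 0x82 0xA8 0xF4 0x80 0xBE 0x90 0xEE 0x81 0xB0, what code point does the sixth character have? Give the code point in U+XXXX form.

Offset 0: leading byte 0xF0 = 11110000 → 4-byte char #1 = F0 93 84 B2.
Offset 4: leading byte 0xF0 = 11110000 → 4-byte char #2 = F0 9D 95 B0.
Offset 8: leading byte 0xEE = 11101110 → 3-byte char #3 = EE B9 B7.
Offset 11: leading byte 0xE1 = 11100001 → 3-byte char #4 = E1 82 A8.
Offset 14: leading byte 0xF4 = 11110100 → 4-byte char #5 = F4 80 BE 90.
Offset 18: leading byte 0xEE = 11101110 → 3-byte char #6 = EE 81 B0.
Leading byte 0xEE = 11101110 matches 1110xxxx → 3-byte sequence.
Byte 1: 0xEE = 11101110, payload 1110 (4 bits).
Byte 2: 0x81 = 10000001 (10xxxxxx ✓), payload 000001.
Byte 3: 0xB0 = 10110000 (10xxxxxx ✓), payload 110000.
Concatenate: 1110000001110000 = 0xE070 (16 bits → U+E070).

U+E070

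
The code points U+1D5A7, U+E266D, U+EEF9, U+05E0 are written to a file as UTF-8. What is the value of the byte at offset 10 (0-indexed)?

0xB9

U+1D5A7 → 4-byte form F0 9D 96 A7 at offsets 0–3.
U+E266D → 4-byte form F3 A2 99 AD at offsets 4–7.
U+EEF9 → 3-byte form EE BB B9 at offsets 8–10.
Offset 10 falls in char 3's range; it's byte 3 of EE BB B9 = 0xB9.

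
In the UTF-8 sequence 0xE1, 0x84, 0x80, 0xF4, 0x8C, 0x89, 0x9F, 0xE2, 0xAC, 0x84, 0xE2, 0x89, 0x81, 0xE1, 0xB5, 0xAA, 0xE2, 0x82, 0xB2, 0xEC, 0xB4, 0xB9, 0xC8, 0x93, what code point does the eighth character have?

U+0213

Offset 0: leading byte 0xE1 = 11100001 → 3-byte char #1 = E1 84 80.
Offset 3: leading byte 0xF4 = 11110100 → 4-byte char #2 = F4 8C 89 9F.
Offset 7: leading byte 0xE2 = 11100010 → 3-byte char #3 = E2 AC 84.
Offset 10: leading byte 0xE2 = 11100010 → 3-byte char #4 = E2 89 81.
Offset 13: leading byte 0xE1 = 11100001 → 3-byte char #5 = E1 B5 AA.
Offset 16: leading byte 0xE2 = 11100010 → 3-byte char #6 = E2 82 B2.
Offset 19: leading byte 0xEC = 11101100 → 3-byte char #7 = EC B4 B9.
Offset 22: leading byte 0xC8 = 11001000 → 2-byte char #8 = C8 93.
Leading byte 0xC8 = 11001000 matches 110xxxxx → 2-byte sequence.
Byte 1: 0xC8 = 11001000, payload 01000 (5 bits).
Byte 2: 0x93 = 10010011 (10xxxxxx ✓), payload 010011.
Concatenate: 01000010011 = 0x213 (11 bits → U+0213).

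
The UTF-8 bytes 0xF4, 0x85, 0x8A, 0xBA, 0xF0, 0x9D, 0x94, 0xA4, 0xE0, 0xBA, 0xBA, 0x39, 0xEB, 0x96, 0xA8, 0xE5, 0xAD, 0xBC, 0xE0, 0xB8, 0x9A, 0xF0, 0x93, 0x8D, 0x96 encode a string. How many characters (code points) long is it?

8

Byte at offset 0: 0xF4 = 11110100 → 4-byte char (#1). Advance 4.
Byte at offset 4: 0xF0 = 11110000 → 4-byte char (#2). Advance 4.
Byte at offset 8: 0xE0 = 11100000 → 3-byte char (#3). Advance 3.
Byte at offset 11: 0x39 = 00111001 → 1-byte char (#4). Advance 1.
Byte at offset 12: 0xEB = 11101011 → 3-byte char (#5). Advance 3.
Byte at offset 15: 0xE5 = 11100101 → 3-byte char (#6). Advance 3.
Byte at offset 18: 0xE0 = 11100000 → 3-byte char (#7). Advance 3.
Byte at offset 21: 0xF0 = 11110000 → 4-byte char (#8). Advance 4.
Reached end at offset 25 after 8 code points.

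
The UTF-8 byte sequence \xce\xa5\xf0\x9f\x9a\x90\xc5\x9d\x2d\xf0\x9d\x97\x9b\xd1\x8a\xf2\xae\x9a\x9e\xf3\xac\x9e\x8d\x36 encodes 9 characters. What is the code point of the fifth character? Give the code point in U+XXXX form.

Offset 0: leading byte 0xCE = 11001110 → 2-byte char #1 = CE A5.
Offset 2: leading byte 0xF0 = 11110000 → 4-byte char #2 = F0 9F 9A 90.
Offset 6: leading byte 0xC5 = 11000101 → 2-byte char #3 = C5 9D.
Offset 8: leading byte 0x2D = 00101101 → 1-byte char #4 = 2D.
Offset 9: leading byte 0xF0 = 11110000 → 4-byte char #5 = F0 9D 97 9B.
Leading byte 0xF0 = 11110000 matches 11110xxx → 4-byte sequence.
Byte 1: 0xF0 = 11110000, payload 000 (3 bits).
Byte 2: 0x9D = 10011101 (10xxxxxx ✓), payload 011101.
Byte 3: 0x97 = 10010111 (10xxxxxx ✓), payload 010111.
Byte 4: 0x9B = 10011011 (10xxxxxx ✓), payload 011011.
Concatenate: 000011101010111011011 = 0x1D5DB (21 bits → U+1D5DB).

U+1D5DB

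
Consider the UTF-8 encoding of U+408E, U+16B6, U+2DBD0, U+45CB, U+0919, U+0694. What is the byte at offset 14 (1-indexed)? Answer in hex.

0xE0

1-indexed offset 14 is 0-indexed offset 13.
U+408E → 3-byte form E4 82 8E at offsets 0–2.
U+16B6 → 3-byte form E1 9A B6 at offsets 3–5.
U+2DBD0 → 4-byte form F0 AD AF 90 at offsets 6–9.
U+45CB → 3-byte form E4 97 8B at offsets 10–12.
U+0919 → 3-byte form E0 A4 99 at offsets 13–15.
Offset 13 falls in char 5's range; it's byte 1 of E0 A4 99 = 0xE0.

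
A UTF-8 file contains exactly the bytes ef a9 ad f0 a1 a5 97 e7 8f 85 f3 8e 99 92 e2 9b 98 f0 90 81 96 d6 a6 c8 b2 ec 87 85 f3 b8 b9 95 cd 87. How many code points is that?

11

Byte at offset 0: 0xEF = 11101111 → 3-byte char (#1). Advance 3.
Byte at offset 3: 0xF0 = 11110000 → 4-byte char (#2). Advance 4.
Byte at offset 7: 0xE7 = 11100111 → 3-byte char (#3). Advance 3.
Byte at offset 10: 0xF3 = 11110011 → 4-byte char (#4). Advance 4.
Byte at offset 14: 0xE2 = 11100010 → 3-byte char (#5). Advance 3.
Byte at offset 17: 0xF0 = 11110000 → 4-byte char (#6). Advance 4.
Byte at offset 21: 0xD6 = 11010110 → 2-byte char (#7). Advance 2.
Byte at offset 23: 0xC8 = 11001000 → 2-byte char (#8). Advance 2.
Byte at offset 25: 0xEC = 11101100 → 3-byte char (#9). Advance 3.
Byte at offset 28: 0xF3 = 11110011 → 4-byte char (#10). Advance 4.
Byte at offset 32: 0xCD = 11001101 → 2-byte char (#11). Advance 2.
Reached end at offset 34 after 11 code points.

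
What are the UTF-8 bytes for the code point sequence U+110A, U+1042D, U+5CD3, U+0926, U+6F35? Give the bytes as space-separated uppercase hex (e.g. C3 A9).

U+110A: 3-byte form → E1 84 8A.
U+1042D: 4-byte form → F0 90 90 AD.
U+5CD3: 3-byte form → E5 B3 93.
U+0926: 3-byte form → E0 A4 A6.
U+6F35: 3-byte form → E6 BC B5.
Concatenated (16 bytes): E1 84 8A F0 90 90 AD E5 B3 93 E0 A4 A6 E6 BC B5.

E1 84 8A F0 90 90 AD E5 B3 93 E0 A4 A6 E6 BC B5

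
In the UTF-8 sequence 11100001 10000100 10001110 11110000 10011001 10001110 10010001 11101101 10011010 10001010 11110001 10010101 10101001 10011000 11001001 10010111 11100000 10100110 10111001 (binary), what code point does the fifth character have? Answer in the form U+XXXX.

U+0257

Offset 0: leading byte 0xE1 = 11100001 → 3-byte char #1 = E1 84 8E.
Offset 3: leading byte 0xF0 = 11110000 → 4-byte char #2 = F0 99 8E 91.
Offset 7: leading byte 0xED = 11101101 → 3-byte char #3 = ED 9A 8A.
Offset 10: leading byte 0xF1 = 11110001 → 4-byte char #4 = F1 95 A9 98.
Offset 14: leading byte 0xC9 = 11001001 → 2-byte char #5 = C9 97.
Leading byte 0xC9 = 11001001 matches 110xxxxx → 2-byte sequence.
Byte 1: 0xC9 = 11001001, payload 01001 (5 bits).
Byte 2: 0x97 = 10010111 (10xxxxxx ✓), payload 010111.
Concatenate: 01001010111 = 0x257 (11 bits → U+0257).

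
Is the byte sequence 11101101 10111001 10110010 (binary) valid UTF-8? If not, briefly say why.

Structurally a 3-byte sequence; payload = 0xDE72.
But 0xDE72 is in U+D800–U+DFFF, the surrogate range. Surrogates are not Unicode scalar values and are forbidden in UTF-8.

invalid (encodes a surrogate (U+D800–U+DFFF))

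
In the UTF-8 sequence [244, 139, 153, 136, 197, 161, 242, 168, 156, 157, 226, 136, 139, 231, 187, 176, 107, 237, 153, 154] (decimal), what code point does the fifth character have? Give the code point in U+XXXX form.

Offset 0: leading byte 0xF4 = 11110100 → 4-byte char #1 = F4 8B 99 88.
Offset 4: leading byte 0xC5 = 11000101 → 2-byte char #2 = C5 A1.
Offset 6: leading byte 0xF2 = 11110010 → 4-byte char #3 = F2 A8 9C 9D.
Offset 10: leading byte 0xE2 = 11100010 → 3-byte char #4 = E2 88 8B.
Offset 13: leading byte 0xE7 = 11100111 → 3-byte char #5 = E7 BB B0.
Leading byte 0xE7 = 11100111 matches 1110xxxx → 3-byte sequence.
Byte 1: 0xE7 = 11100111, payload 0111 (4 bits).
Byte 2: 0xBB = 10111011 (10xxxxxx ✓), payload 111011.
Byte 3: 0xB0 = 10110000 (10xxxxxx ✓), payload 110000.
Concatenate: 0111111011110000 = 0x7EF0 (16 bits → U+7EF0).

U+7EF0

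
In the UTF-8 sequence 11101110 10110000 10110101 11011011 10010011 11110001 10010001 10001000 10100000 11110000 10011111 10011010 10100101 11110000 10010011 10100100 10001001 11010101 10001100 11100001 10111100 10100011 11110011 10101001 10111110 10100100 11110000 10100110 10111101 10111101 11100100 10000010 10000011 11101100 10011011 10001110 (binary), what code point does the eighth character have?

Offset 0: leading byte 0xEE = 11101110 → 3-byte char #1 = EE B0 B5.
Offset 3: leading byte 0xDB = 11011011 → 2-byte char #2 = DB 93.
Offset 5: leading byte 0xF1 = 11110001 → 4-byte char #3 = F1 91 88 A0.
Offset 9: leading byte 0xF0 = 11110000 → 4-byte char #4 = F0 9F 9A A5.
Offset 13: leading byte 0xF0 = 11110000 → 4-byte char #5 = F0 93 A4 89.
Offset 17: leading byte 0xD5 = 11010101 → 2-byte char #6 = D5 8C.
Offset 19: leading byte 0xE1 = 11100001 → 3-byte char #7 = E1 BC A3.
Offset 22: leading byte 0xF3 = 11110011 → 4-byte char #8 = F3 A9 BE A4.
Leading byte 0xF3 = 11110011 matches 11110xxx → 4-byte sequence.
Byte 1: 0xF3 = 11110011, payload 011 (3 bits).
Byte 2: 0xA9 = 10101001 (10xxxxxx ✓), payload 101001.
Byte 3: 0xBE = 10111110 (10xxxxxx ✓), payload 111110.
Byte 4: 0xA4 = 10100100 (10xxxxxx ✓), payload 100100.
Concatenate: 011101001111110100100 = 0xE9FA4 (21 bits → U+E9FA4).

U+E9FA4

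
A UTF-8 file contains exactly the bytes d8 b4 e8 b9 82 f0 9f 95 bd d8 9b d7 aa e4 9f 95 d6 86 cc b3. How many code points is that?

Byte at offset 0: 0xD8 = 11011000 → 2-byte char (#1). Advance 2.
Byte at offset 2: 0xE8 = 11101000 → 3-byte char (#2). Advance 3.
Byte at offset 5: 0xF0 = 11110000 → 4-byte char (#3). Advance 4.
Byte at offset 9: 0xD8 = 11011000 → 2-byte char (#4). Advance 2.
Byte at offset 11: 0xD7 = 11010111 → 2-byte char (#5). Advance 2.
Byte at offset 13: 0xE4 = 11100100 → 3-byte char (#6). Advance 3.
Byte at offset 16: 0xD6 = 11010110 → 2-byte char (#7). Advance 2.
Byte at offset 18: 0xCC = 11001100 → 2-byte char (#8). Advance 2.
Reached end at offset 20 after 8 code points.

8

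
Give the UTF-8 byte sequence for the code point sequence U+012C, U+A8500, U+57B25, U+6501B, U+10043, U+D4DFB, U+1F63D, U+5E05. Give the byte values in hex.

U+012C: 2-byte form → C4 AC.
U+A8500: 4-byte form → F2 A8 94 80.
U+57B25: 4-byte form → F1 97 AC A5.
U+6501B: 4-byte form → F1 A5 80 9B.
U+10043: 4-byte form → F0 90 81 83.
U+D4DFB: 4-byte form → F3 94 B7 BB.
U+1F63D: 4-byte form → F0 9F 98 BD.
U+5E05: 3-byte form → E5 B8 85.
Concatenated (29 bytes): C4 AC F2 A8 94 80 F1 97 AC A5 F1 A5 80 9B F0 90 81 83 F3 94 B7 BB F0 9F 98 BD E5 B8 85.

C4 AC F2 A8 94 80 F1 97 AC A5 F1 A5 80 9B F0 90 81 83 F3 94 B7 BB F0 9F 98 BD E5 B8 85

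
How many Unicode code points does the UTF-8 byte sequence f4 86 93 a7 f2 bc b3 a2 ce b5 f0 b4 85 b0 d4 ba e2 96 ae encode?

6

Byte at offset 0: 0xF4 = 11110100 → 4-byte char (#1). Advance 4.
Byte at offset 4: 0xF2 = 11110010 → 4-byte char (#2). Advance 4.
Byte at offset 8: 0xCE = 11001110 → 2-byte char (#3). Advance 2.
Byte at offset 10: 0xF0 = 11110000 → 4-byte char (#4). Advance 4.
Byte at offset 14: 0xD4 = 11010100 → 2-byte char (#5). Advance 2.
Byte at offset 16: 0xE2 = 11100010 → 3-byte char (#6). Advance 3.
Reached end at offset 19 after 6 code points.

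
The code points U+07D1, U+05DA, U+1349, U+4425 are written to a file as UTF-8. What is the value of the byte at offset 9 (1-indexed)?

1-indexed offset 9 is 0-indexed offset 8.
U+07D1 → 2-byte form DF 91 at offsets 0–1.
U+05DA → 2-byte form D7 9A at offsets 2–3.
U+1349 → 3-byte form E1 8D 89 at offsets 4–6.
U+4425 → 3-byte form E4 90 A5 at offsets 7–9.
Offset 8 falls in char 4's range; it's byte 2 of E4 90 A5 = 0x90.

0x90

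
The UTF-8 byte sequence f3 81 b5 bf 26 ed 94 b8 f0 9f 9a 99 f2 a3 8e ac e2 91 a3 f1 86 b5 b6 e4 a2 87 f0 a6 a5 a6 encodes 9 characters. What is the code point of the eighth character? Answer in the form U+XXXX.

U+4887

Offset 0: leading byte 0xF3 = 11110011 → 4-byte char #1 = F3 81 B5 BF.
Offset 4: leading byte 0x26 = 00100110 → 1-byte char #2 = 26.
Offset 5: leading byte 0xED = 11101101 → 3-byte char #3 = ED 94 B8.
Offset 8: leading byte 0xF0 = 11110000 → 4-byte char #4 = F0 9F 9A 99.
Offset 12: leading byte 0xF2 = 11110010 → 4-byte char #5 = F2 A3 8E AC.
Offset 16: leading byte 0xE2 = 11100010 → 3-byte char #6 = E2 91 A3.
Offset 19: leading byte 0xF1 = 11110001 → 4-byte char #7 = F1 86 B5 B6.
Offset 23: leading byte 0xE4 = 11100100 → 3-byte char #8 = E4 A2 87.
Leading byte 0xE4 = 11100100 matches 1110xxxx → 3-byte sequence.
Byte 1: 0xE4 = 11100100, payload 0100 (4 bits).
Byte 2: 0xA2 = 10100010 (10xxxxxx ✓), payload 100010.
Byte 3: 0x87 = 10000111 (10xxxxxx ✓), payload 000111.
Concatenate: 0100100010000111 = 0x4887 (16 bits → U+4887).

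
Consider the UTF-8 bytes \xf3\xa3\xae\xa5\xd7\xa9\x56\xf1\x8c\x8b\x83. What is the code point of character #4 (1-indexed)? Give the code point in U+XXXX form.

U+4C2C3

Offset 0: leading byte 0xF3 = 11110011 → 4-byte char #1 = F3 A3 AE A5.
Offset 4: leading byte 0xD7 = 11010111 → 2-byte char #2 = D7 A9.
Offset 6: leading byte 0x56 = 01010110 → 1-byte char #3 = 56.
Offset 7: leading byte 0xF1 = 11110001 → 4-byte char #4 = F1 8C 8B 83.
Leading byte 0xF1 = 11110001 matches 11110xxx → 4-byte sequence.
Byte 1: 0xF1 = 11110001, payload 001 (3 bits).
Byte 2: 0x8C = 10001100 (10xxxxxx ✓), payload 001100.
Byte 3: 0x8B = 10001011 (10xxxxxx ✓), payload 001011.
Byte 4: 0x83 = 10000011 (10xxxxxx ✓), payload 000011.
Concatenate: 001001100001011000011 = 0x4C2C3 (21 bits → U+4C2C3).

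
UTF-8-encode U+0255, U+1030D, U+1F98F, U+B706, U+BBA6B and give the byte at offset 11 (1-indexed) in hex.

1-indexed offset 11 is 0-indexed offset 10.
U+0255 → 2-byte form C9 95 at offsets 0–1.
U+1030D → 4-byte form F0 90 8C 8D at offsets 2–5.
U+1F98F → 4-byte form F0 9F A6 8F at offsets 6–9.
U+B706 → 3-byte form EB 9C 86 at offsets 10–12.
Offset 10 falls in char 4's range; it's byte 1 of EB 9C 86 = 0xEB.

0xEB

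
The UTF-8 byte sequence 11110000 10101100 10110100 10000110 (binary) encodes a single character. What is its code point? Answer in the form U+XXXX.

U+2CD06

Leading byte 0xF0 = 11110000 matches 11110xxx → 4-byte sequence.
Byte 1: 0xF0 = 11110000, payload 000 (3 bits).
Byte 2: 0xAC = 10101100 (10xxxxxx ✓), payload 101100.
Byte 3: 0xB4 = 10110100 (10xxxxxx ✓), payload 110100.
Byte 4: 0x86 = 10000110 (10xxxxxx ✓), payload 000110.
Concatenate: 000101100110100000110 = 0x2CD06 (21 bits → U+2CD06).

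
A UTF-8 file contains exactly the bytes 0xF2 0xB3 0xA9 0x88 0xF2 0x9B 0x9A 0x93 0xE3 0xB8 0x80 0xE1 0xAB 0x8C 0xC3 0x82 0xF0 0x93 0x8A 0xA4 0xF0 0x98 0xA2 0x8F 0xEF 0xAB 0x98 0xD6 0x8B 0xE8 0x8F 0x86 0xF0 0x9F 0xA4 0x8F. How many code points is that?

Byte at offset 0: 0xF2 = 11110010 → 4-byte char (#1). Advance 4.
Byte at offset 4: 0xF2 = 11110010 → 4-byte char (#2). Advance 4.
Byte at offset 8: 0xE3 = 11100011 → 3-byte char (#3). Advance 3.
Byte at offset 11: 0xE1 = 11100001 → 3-byte char (#4). Advance 3.
Byte at offset 14: 0xC3 = 11000011 → 2-byte char (#5). Advance 2.
Byte at offset 16: 0xF0 = 11110000 → 4-byte char (#6). Advance 4.
Byte at offset 20: 0xF0 = 11110000 → 4-byte char (#7). Advance 4.
Byte at offset 24: 0xEF = 11101111 → 3-byte char (#8). Advance 3.
Byte at offset 27: 0xD6 = 11010110 → 2-byte char (#9). Advance 2.
Byte at offset 29: 0xE8 = 11101000 → 3-byte char (#10). Advance 3.
Byte at offset 32: 0xF0 = 11110000 → 4-byte char (#11). Advance 4.
Reached end at offset 36 after 11 code points.

11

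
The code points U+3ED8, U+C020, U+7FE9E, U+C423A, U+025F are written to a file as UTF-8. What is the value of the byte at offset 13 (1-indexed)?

0x88

1-indexed offset 13 is 0-indexed offset 12.
U+3ED8 → 3-byte form E3 BB 98 at offsets 0–2.
U+C020 → 3-byte form EC 80 A0 at offsets 3–5.
U+7FE9E → 4-byte form F1 BF BA 9E at offsets 6–9.
U+C423A → 4-byte form F3 84 88 BA at offsets 10–13.
Offset 12 falls in char 4's range; it's byte 3 of F3 84 88 BA = 0x88.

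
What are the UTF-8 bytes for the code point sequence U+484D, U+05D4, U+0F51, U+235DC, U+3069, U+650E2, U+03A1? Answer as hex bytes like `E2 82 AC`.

U+484D: 3-byte form → E4 A1 8D.
U+05D4: 2-byte form → D7 94.
U+0F51: 3-byte form → E0 BD 91.
U+235DC: 4-byte form → F0 A3 97 9C.
U+3069: 3-byte form → E3 81 A9.
U+650E2: 4-byte form → F1 A5 83 A2.
U+03A1: 2-byte form → CE A1.
Concatenated (21 bytes): E4 A1 8D D7 94 E0 BD 91 F0 A3 97 9C E3 81 A9 F1 A5 83 A2 CE A1.

E4 A1 8D D7 94 E0 BD 91 F0 A3 97 9C E3 81 A9 F1 A5 83 A2 CE A1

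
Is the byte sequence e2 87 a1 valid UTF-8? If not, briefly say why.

valid

Leading byte 0xE2 = 11100010 → 3-byte form.
Continuation bytes 0x87=10000111, 0xA1=10100001 all match 10xxxxxx.
Decoded value 0x21E1 is ≥ 0x800 (shortest form) and not a surrogate.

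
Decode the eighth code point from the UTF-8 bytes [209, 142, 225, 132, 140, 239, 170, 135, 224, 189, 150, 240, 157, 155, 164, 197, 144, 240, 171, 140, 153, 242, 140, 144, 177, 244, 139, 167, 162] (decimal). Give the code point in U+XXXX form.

U+8C431

Offset 0: leading byte 0xD1 = 11010001 → 2-byte char #1 = D1 8E.
Offset 2: leading byte 0xE1 = 11100001 → 3-byte char #2 = E1 84 8C.
Offset 5: leading byte 0xEF = 11101111 → 3-byte char #3 = EF AA 87.
Offset 8: leading byte 0xE0 = 11100000 → 3-byte char #4 = E0 BD 96.
Offset 11: leading byte 0xF0 = 11110000 → 4-byte char #5 = F0 9D 9B A4.
Offset 15: leading byte 0xC5 = 11000101 → 2-byte char #6 = C5 90.
Offset 17: leading byte 0xF0 = 11110000 → 4-byte char #7 = F0 AB 8C 99.
Offset 21: leading byte 0xF2 = 11110010 → 4-byte char #8 = F2 8C 90 B1.
Leading byte 0xF2 = 11110010 matches 11110xxx → 4-byte sequence.
Byte 1: 0xF2 = 11110010, payload 010 (3 bits).
Byte 2: 0x8C = 10001100 (10xxxxxx ✓), payload 001100.
Byte 3: 0x90 = 10010000 (10xxxxxx ✓), payload 010000.
Byte 4: 0xB1 = 10110001 (10xxxxxx ✓), payload 110001.
Concatenate: 010001100010000110001 = 0x8C431 (21 bits → U+8C431).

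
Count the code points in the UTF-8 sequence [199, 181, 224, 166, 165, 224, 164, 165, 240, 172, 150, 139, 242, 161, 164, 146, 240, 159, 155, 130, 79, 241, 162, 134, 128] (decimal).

8

Byte at offset 0: 0xC7 = 11000111 → 2-byte char (#1). Advance 2.
Byte at offset 2: 0xE0 = 11100000 → 3-byte char (#2). Advance 3.
Byte at offset 5: 0xE0 = 11100000 → 3-byte char (#3). Advance 3.
Byte at offset 8: 0xF0 = 11110000 → 4-byte char (#4). Advance 4.
Byte at offset 12: 0xF2 = 11110010 → 4-byte char (#5). Advance 4.
Byte at offset 16: 0xF0 = 11110000 → 4-byte char (#6). Advance 4.
Byte at offset 20: 0x4F = 01001111 → 1-byte char (#7). Advance 1.
Byte at offset 21: 0xF1 = 11110001 → 4-byte char (#8). Advance 4.
Reached end at offset 25 after 8 code points.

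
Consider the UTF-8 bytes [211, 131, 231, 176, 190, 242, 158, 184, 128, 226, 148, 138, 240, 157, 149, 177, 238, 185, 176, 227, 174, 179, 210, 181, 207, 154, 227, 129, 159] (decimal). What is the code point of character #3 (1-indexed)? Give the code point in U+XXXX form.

U+9EE00

Offset 0: leading byte 0xD3 = 11010011 → 2-byte char #1 = D3 83.
Offset 2: leading byte 0xE7 = 11100111 → 3-byte char #2 = E7 B0 BE.
Offset 5: leading byte 0xF2 = 11110010 → 4-byte char #3 = F2 9E B8 80.
Leading byte 0xF2 = 11110010 matches 11110xxx → 4-byte sequence.
Byte 1: 0xF2 = 11110010, payload 010 (3 bits).
Byte 2: 0x9E = 10011110 (10xxxxxx ✓), payload 011110.
Byte 3: 0xB8 = 10111000 (10xxxxxx ✓), payload 111000.
Byte 4: 0x80 = 10000000 (10xxxxxx ✓), payload 000000.
Concatenate: 010011110111000000000 = 0x9EE00 (21 bits → U+9EE00).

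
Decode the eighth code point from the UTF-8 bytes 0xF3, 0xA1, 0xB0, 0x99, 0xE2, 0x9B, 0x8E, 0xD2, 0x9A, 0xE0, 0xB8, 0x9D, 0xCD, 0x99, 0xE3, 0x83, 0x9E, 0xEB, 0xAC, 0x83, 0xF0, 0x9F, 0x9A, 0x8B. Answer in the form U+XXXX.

U+1F68B

Offset 0: leading byte 0xF3 = 11110011 → 4-byte char #1 = F3 A1 B0 99.
Offset 4: leading byte 0xE2 = 11100010 → 3-byte char #2 = E2 9B 8E.
Offset 7: leading byte 0xD2 = 11010010 → 2-byte char #3 = D2 9A.
Offset 9: leading byte 0xE0 = 11100000 → 3-byte char #4 = E0 B8 9D.
Offset 12: leading byte 0xCD = 11001101 → 2-byte char #5 = CD 99.
Offset 14: leading byte 0xE3 = 11100011 → 3-byte char #6 = E3 83 9E.
Offset 17: leading byte 0xEB = 11101011 → 3-byte char #7 = EB AC 83.
Offset 20: leading byte 0xF0 = 11110000 → 4-byte char #8 = F0 9F 9A 8B.
Leading byte 0xF0 = 11110000 matches 11110xxx → 4-byte sequence.
Byte 1: 0xF0 = 11110000, payload 000 (3 bits).
Byte 2: 0x9F = 10011111 (10xxxxxx ✓), payload 011111.
Byte 3: 0x9A = 10011010 (10xxxxxx ✓), payload 011010.
Byte 4: 0x8B = 10001011 (10xxxxxx ✓), payload 001011.
Concatenate: 000011111011010001011 = 0x1F68B (21 bits → U+1F68B).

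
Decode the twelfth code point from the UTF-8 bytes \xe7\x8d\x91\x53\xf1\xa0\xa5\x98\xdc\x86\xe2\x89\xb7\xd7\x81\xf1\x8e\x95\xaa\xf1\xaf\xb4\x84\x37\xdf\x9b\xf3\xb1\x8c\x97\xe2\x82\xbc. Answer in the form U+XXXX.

Offset 0: leading byte 0xE7 = 11100111 → 3-byte char #1 = E7 8D 91.
Offset 3: leading byte 0x53 = 01010011 → 1-byte char #2 = 53.
Offset 4: leading byte 0xF1 = 11110001 → 4-byte char #3 = F1 A0 A5 98.
Offset 8: leading byte 0xDC = 11011100 → 2-byte char #4 = DC 86.
Offset 10: leading byte 0xE2 = 11100010 → 3-byte char #5 = E2 89 B7.
Offset 13: leading byte 0xD7 = 11010111 → 2-byte char #6 = D7 81.
Offset 15: leading byte 0xF1 = 11110001 → 4-byte char #7 = F1 8E 95 AA.
Offset 19: leading byte 0xF1 = 11110001 → 4-byte char #8 = F1 AF B4 84.
Offset 23: leading byte 0x37 = 00110111 → 1-byte char #9 = 37.
Offset 24: leading byte 0xDF = 11011111 → 2-byte char #10 = DF 9B.
Offset 26: leading byte 0xF3 = 11110011 → 4-byte char #11 = F3 B1 8C 97.
Offset 30: leading byte 0xE2 = 11100010 → 3-byte char #12 = E2 82 BC.
Leading byte 0xE2 = 11100010 matches 1110xxxx → 3-byte sequence.
Byte 1: 0xE2 = 11100010, payload 0010 (4 bits).
Byte 2: 0x82 = 10000010 (10xxxxxx ✓), payload 000010.
Byte 3: 0xBC = 10111100 (10xxxxxx ✓), payload 111100.
Concatenate: 0010000010111100 = 0x20BC (16 bits → U+20BC).

U+20BC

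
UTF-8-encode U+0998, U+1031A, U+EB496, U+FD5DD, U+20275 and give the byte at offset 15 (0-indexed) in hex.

U+0998 → 3-byte form E0 A6 98 at offsets 0–2.
U+1031A → 4-byte form F0 90 8C 9A at offsets 3–6.
U+EB496 → 4-byte form F3 AB 92 96 at offsets 7–10.
U+FD5DD → 4-byte form F3 BD 97 9D at offsets 11–14.
U+20275 → 4-byte form F0 A0 89 B5 at offsets 15–18.
Offset 15 falls in char 5's range; it's byte 1 of F0 A0 89 B5 = 0xF0.

0xF0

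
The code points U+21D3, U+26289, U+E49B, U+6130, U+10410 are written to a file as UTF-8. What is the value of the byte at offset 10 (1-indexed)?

0x9B

1-indexed offset 10 is 0-indexed offset 9.
U+21D3 → 3-byte form E2 87 93 at offsets 0–2.
U+26289 → 4-byte form F0 A6 8A 89 at offsets 3–6.
U+E49B → 3-byte form EE 92 9B at offsets 7–9.
Offset 9 falls in char 3's range; it's byte 3 of EE 92 9B = 0x9B.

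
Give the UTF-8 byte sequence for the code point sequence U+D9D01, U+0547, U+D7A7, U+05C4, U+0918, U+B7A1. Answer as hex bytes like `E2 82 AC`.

U+D9D01: 4-byte form → F3 99 B4 81.
U+0547: 2-byte form → D5 87.
U+D7A7: 3-byte form → ED 9E A7.
U+05C4: 2-byte form → D7 84.
U+0918: 3-byte form → E0 A4 98.
U+B7A1: 3-byte form → EB 9E A1.
Concatenated (17 bytes): F3 99 B4 81 D5 87 ED 9E A7 D7 84 E0 A4 98 EB 9E A1.

F3 99 B4 81 D5 87 ED 9E A7 D7 84 E0 A4 98 EB 9E A1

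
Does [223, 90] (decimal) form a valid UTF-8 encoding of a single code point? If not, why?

invalid (non-continuation byte where continuation expected)

Leading byte 0xDF = 11011111 → 2-byte form.
Byte 2 is 0x5A = 01011010, which is not 10xxxxxx — expected a continuation byte.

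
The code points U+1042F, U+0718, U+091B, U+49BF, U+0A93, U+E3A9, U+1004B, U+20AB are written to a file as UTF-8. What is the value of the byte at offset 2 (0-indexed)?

U+1042F → 4-byte form F0 90 90 AF at offsets 0–3.
Offset 2 falls in char 1's range; it's byte 3 of F0 90 90 AF = 0x90.

0x90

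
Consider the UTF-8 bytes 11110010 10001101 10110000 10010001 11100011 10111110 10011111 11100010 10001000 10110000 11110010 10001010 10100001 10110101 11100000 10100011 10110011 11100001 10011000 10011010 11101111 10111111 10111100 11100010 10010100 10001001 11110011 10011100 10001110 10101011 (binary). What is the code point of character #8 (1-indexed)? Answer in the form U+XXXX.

U+2509

Offset 0: leading byte 0xF2 = 11110010 → 4-byte char #1 = F2 8D B0 91.
Offset 4: leading byte 0xE3 = 11100011 → 3-byte char #2 = E3 BE 9F.
Offset 7: leading byte 0xE2 = 11100010 → 3-byte char #3 = E2 88 B0.
Offset 10: leading byte 0xF2 = 11110010 → 4-byte char #4 = F2 8A A1 B5.
Offset 14: leading byte 0xE0 = 11100000 → 3-byte char #5 = E0 A3 B3.
Offset 17: leading byte 0xE1 = 11100001 → 3-byte char #6 = E1 98 9A.
Offset 20: leading byte 0xEF = 11101111 → 3-byte char #7 = EF BF BC.
Offset 23: leading byte 0xE2 = 11100010 → 3-byte char #8 = E2 94 89.
Leading byte 0xE2 = 11100010 matches 1110xxxx → 3-byte sequence.
Byte 1: 0xE2 = 11100010, payload 0010 (4 bits).
Byte 2: 0x94 = 10010100 (10xxxxxx ✓), payload 010100.
Byte 3: 0x89 = 10001001 (10xxxxxx ✓), payload 001001.
Concatenate: 0010010100001001 = 0x2509 (16 bits → U+2509).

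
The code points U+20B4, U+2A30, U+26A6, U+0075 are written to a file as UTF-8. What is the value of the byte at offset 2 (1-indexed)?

1-indexed offset 2 is 0-indexed offset 1.
U+20B4 → 3-byte form E2 82 B4 at offsets 0–2.
Offset 1 falls in char 1's range; it's byte 2 of E2 82 B4 = 0x82.

0x82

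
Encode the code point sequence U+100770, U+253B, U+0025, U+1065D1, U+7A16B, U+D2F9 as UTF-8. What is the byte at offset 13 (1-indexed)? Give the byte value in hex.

1-indexed offset 13 is 0-indexed offset 12.
U+100770 → 4-byte form F4 80 9D B0 at offsets 0–3.
U+253B → 3-byte form E2 94 BB at offsets 4–6.
U+0025 → 1-byte form 25 at offsets 7–7.
U+1065D1 → 4-byte form F4 86 97 91 at offsets 8–11.
U+7A16B → 4-byte form F1 BA 85 AB at offsets 12–15.
Offset 12 falls in char 5's range; it's byte 1 of F1 BA 85 AB = 0xF1.

0xF1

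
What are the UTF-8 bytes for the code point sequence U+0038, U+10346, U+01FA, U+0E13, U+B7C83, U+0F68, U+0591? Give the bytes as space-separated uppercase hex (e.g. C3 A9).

38 F0 90 8D 86 C7 BA E0 B8 93 F2 B7 B2 83 E0 BD A8 D6 91

U+0038: 1-byte form → 38.
U+10346: 4-byte form → F0 90 8D 86.
U+01FA: 2-byte form → C7 BA.
U+0E13: 3-byte form → E0 B8 93.
U+B7C83: 4-byte form → F2 B7 B2 83.
U+0F68: 3-byte form → E0 BD A8.
U+0591: 2-byte form → D6 91.
Concatenated (19 bytes): 38 F0 90 8D 86 C7 BA E0 B8 93 F2 B7 B2 83 E0 BD A8 D6 91.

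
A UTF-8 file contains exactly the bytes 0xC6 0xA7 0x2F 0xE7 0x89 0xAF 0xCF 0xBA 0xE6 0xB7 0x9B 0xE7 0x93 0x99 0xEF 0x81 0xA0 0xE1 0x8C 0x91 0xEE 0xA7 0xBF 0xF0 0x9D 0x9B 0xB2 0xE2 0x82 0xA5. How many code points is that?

11

Byte at offset 0: 0xC6 = 11000110 → 2-byte char (#1). Advance 2.
Byte at offset 2: 0x2F = 00101111 → 1-byte char (#2). Advance 1.
Byte at offset 3: 0xE7 = 11100111 → 3-byte char (#3). Advance 3.
Byte at offset 6: 0xCF = 11001111 → 2-byte char (#4). Advance 2.
Byte at offset 8: 0xE6 = 11100110 → 3-byte char (#5). Advance 3.
Byte at offset 11: 0xE7 = 11100111 → 3-byte char (#6). Advance 3.
Byte at offset 14: 0xEF = 11101111 → 3-byte char (#7). Advance 3.
Byte at offset 17: 0xE1 = 11100001 → 3-byte char (#8). Advance 3.
Byte at offset 20: 0xEE = 11101110 → 3-byte char (#9). Advance 3.
Byte at offset 23: 0xF0 = 11110000 → 4-byte char (#10). Advance 4.
Byte at offset 27: 0xE2 = 11100010 → 3-byte char (#11). Advance 3.
Reached end at offset 30 after 11 code points.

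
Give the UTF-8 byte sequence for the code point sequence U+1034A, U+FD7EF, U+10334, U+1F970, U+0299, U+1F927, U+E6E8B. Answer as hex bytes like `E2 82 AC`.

F0 90 8D 8A F3 BD 9F AF F0 90 8C B4 F0 9F A5 B0 CA 99 F0 9F A4 A7 F3 A6 BA 8B

U+1034A: 4-byte form → F0 90 8D 8A.
U+FD7EF: 4-byte form → F3 BD 9F AF.
U+10334: 4-byte form → F0 90 8C B4.
U+1F970: 4-byte form → F0 9F A5 B0.
U+0299: 2-byte form → CA 99.
U+1F927: 4-byte form → F0 9F A4 A7.
U+E6E8B: 4-byte form → F3 A6 BA 8B.
Concatenated (26 bytes): F0 90 8D 8A F3 BD 9F AF F0 90 8C B4 F0 9F A5 B0 CA 99 F0 9F A4 A7 F3 A6 BA 8B.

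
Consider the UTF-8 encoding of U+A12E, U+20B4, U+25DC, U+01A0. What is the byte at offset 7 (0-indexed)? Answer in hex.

0x97

U+A12E → 3-byte form EA 84 AE at offsets 0–2.
U+20B4 → 3-byte form E2 82 B4 at offsets 3–5.
U+25DC → 3-byte form E2 97 9C at offsets 6–8.
Offset 7 falls in char 3's range; it's byte 2 of E2 97 9C = 0x97.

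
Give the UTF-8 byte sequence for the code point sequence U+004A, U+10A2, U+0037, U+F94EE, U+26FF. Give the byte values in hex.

4A E1 82 A2 37 F3 B9 93 AE E2 9B BF

U+004A: 1-byte form → 4A.
U+10A2: 3-byte form → E1 82 A2.
U+0037: 1-byte form → 37.
U+F94EE: 4-byte form → F3 B9 93 AE.
U+26FF: 3-byte form → E2 9B BF.
Concatenated (12 bytes): 4A E1 82 A2 37 F3 B9 93 AE E2 9B BF.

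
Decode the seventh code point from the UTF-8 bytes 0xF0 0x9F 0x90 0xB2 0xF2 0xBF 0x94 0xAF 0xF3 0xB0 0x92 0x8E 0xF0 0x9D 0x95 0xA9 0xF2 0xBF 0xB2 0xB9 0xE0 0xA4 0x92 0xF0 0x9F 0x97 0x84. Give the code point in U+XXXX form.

Offset 0: leading byte 0xF0 = 11110000 → 4-byte char #1 = F0 9F 90 B2.
Offset 4: leading byte 0xF2 = 11110010 → 4-byte char #2 = F2 BF 94 AF.
Offset 8: leading byte 0xF3 = 11110011 → 4-byte char #3 = F3 B0 92 8E.
Offset 12: leading byte 0xF0 = 11110000 → 4-byte char #4 = F0 9D 95 A9.
Offset 16: leading byte 0xF2 = 11110010 → 4-byte char #5 = F2 BF B2 B9.
Offset 20: leading byte 0xE0 = 11100000 → 3-byte char #6 = E0 A4 92.
Offset 23: leading byte 0xF0 = 11110000 → 4-byte char #7 = F0 9F 97 84.
Leading byte 0xF0 = 11110000 matches 11110xxx → 4-byte sequence.
Byte 1: 0xF0 = 11110000, payload 000 (3 bits).
Byte 2: 0x9F = 10011111 (10xxxxxx ✓), payload 011111.
Byte 3: 0x97 = 10010111 (10xxxxxx ✓), payload 010111.
Byte 4: 0x84 = 10000100 (10xxxxxx ✓), payload 000100.
Concatenate: 000011111010111000100 = 0x1F5C4 (21 bits → U+1F5C4).

U+1F5C4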